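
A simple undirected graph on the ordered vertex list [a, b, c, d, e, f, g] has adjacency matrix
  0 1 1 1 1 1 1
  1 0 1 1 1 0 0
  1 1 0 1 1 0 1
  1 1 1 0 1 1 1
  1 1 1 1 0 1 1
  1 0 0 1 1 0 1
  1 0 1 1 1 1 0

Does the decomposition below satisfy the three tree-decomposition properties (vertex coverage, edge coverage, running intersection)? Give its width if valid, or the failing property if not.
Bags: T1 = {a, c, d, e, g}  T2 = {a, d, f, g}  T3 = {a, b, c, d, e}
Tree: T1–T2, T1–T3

No — edge (e,f) lies in no bag.

A tree decomposition must satisfy three properties: every vertex lies in some bag; for every edge, both endpoints lie together in some bag; and for every vertex, the bags containing it form a connected subtree. Here edge (e,f) lies in no bag, so the decomposition is invalid.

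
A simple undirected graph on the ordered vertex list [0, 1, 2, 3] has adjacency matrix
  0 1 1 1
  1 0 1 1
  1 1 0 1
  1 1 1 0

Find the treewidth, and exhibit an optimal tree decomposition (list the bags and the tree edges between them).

Treewidth 3.
Bags: B1 = {0, 1, 2, 3}
Tree: (single bag)

A single bag containing all 4 vertices is trivially a valid decomposition of width 3. Conversely, {0, 1, 2, 3} is a clique of size 4, and the vertices of any clique must share a bag in every tree decomposition; so some bag has ≥ 4 vertices and tw(G) ≥ 3. The upper and lower bounds meet at 3, so that is the treewidth.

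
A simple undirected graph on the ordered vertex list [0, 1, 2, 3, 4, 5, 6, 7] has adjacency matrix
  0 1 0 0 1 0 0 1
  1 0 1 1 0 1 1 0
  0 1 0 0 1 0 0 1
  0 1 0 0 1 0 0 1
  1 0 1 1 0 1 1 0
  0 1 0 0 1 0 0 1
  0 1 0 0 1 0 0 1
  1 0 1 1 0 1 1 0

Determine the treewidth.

A width-3 tree decomposition is:
Bags: B1 = {1, 4, 6, 7}  B2 = {1, 3, 4, 7}  B3 = {1, 4, 5, 7}  B4 = {0, 1, 4, 7}  B5 = {1, 2, 4, 7}
Tree: B1–B2, B2–B3, B3–B4, B4–B5
Every bag has size at most 4, so the width is 4 − 1 = 3 and tw(G) ≤ 3. For the lower bound: the 4 vertex sets {4,6}, {3,7}, {1}, {5} are disjoint, each induces a connected subgraph, and every pair is joined by at least one edge of G. Contracting each set to a single vertex therefore yields K_{4} as a minor, and since treewidth is minor-monotone, tw(G) ≥ tw(K_{4}) = 3. The upper and lower bounds meet at 3, so that is the treewidth.

3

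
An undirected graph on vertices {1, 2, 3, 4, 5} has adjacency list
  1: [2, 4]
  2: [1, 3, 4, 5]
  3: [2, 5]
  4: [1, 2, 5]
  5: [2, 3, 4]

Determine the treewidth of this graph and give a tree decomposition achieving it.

Treewidth 2.
One such decomposition:
Bags: B1 = {2, 4, 5}  B2 = {2, 3, 5}  B3 = {1, 2, 4}
Tree: B1–B2, B1–B3

The largest bag has 3 vertices, giving width 2; this decomposition certifies tw(G) ≤ 2. Conversely, {2, 3, 5} is a clique of size 3, and the vertices of any clique must share a bag in every tree decomposition; so some bag has ≥ 3 vertices and tw(G) ≥ 2. Therefore the treewidth is 2.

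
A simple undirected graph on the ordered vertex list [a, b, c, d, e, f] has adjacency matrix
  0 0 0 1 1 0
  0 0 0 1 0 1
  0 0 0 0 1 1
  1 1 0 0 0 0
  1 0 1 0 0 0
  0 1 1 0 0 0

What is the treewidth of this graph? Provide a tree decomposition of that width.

Each bag holds 3 vertices, so the decomposition has width 2, which upper-bounds the treewidth. The edges d–b–f–c–e–a–d form a cycle, so G is not a tree and its treewidth is at least 2. The upper and lower bounds meet at 2, so that is the treewidth.

Treewidth 2.
Bags: B1 = {b, d, f}  B2 = {c, d, f}  B3 = {c, d, e}  B4 = {a, d, e}
Tree: B1–B2, B2–B3, B3–B4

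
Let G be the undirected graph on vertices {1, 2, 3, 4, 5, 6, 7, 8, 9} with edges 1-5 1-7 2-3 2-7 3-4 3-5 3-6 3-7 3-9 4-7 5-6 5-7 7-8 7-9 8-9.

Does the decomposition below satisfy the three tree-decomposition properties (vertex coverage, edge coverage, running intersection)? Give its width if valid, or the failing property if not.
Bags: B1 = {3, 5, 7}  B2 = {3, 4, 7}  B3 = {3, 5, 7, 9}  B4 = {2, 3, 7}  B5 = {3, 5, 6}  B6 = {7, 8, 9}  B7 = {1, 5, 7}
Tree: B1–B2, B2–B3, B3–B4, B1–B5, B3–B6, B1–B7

A tree decomposition must satisfy three properties: every vertex lies in some bag; for every edge, both endpoints lie together in some bag; and for every vertex, the bags containing it form a connected subtree. Here bags containing vertex 5 are not connected in the tree, so the decomposition is invalid.

No — bags containing vertex 5 are not connected in the tree.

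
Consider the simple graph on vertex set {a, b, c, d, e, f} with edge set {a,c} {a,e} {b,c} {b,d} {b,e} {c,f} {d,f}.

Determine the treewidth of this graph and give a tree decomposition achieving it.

Every bag has size at most 3, so the width is 3 − 1 = 2 and tw(G) ≤ 2. Since d–f–c–b–d is a cycle in G, G is not acyclic. Forests are exactly the graphs of treewidth ≤ 1, so tw(G) ≥ 2. Combining the bounds, tw(G) = 2.

Treewidth 2.
One optimal decomposition is:
Bags: B1 = {b, d, f}  B2 = {b, c, f}  B3 = {b, c, e}  B4 = {a, c, e}
Tree: B1–B2, B2–B3, B3–B4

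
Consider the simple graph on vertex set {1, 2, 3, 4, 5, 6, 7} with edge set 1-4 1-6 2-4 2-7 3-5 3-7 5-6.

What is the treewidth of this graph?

2

A width-2 tree decomposition is:
Bags: B1 = {3, 5, 7}  B2 = {5, 6, 7}  B3 = {1, 6, 7}  B4 = {1, 4, 7}  B5 = {2, 4, 7}
Tree: B1–B2, B2–B3, B3–B4, B4–B5
Each bag holds 3 vertices, so the decomposition has width 2, which upper-bounds the treewidth. Since 7–3–5–6–1–4–2–7 is a cycle in G, G is not acyclic. Forests are exactly the graphs of treewidth ≤ 1, so tw(G) ≥ 2. Combining the bounds, tw(G) = 2.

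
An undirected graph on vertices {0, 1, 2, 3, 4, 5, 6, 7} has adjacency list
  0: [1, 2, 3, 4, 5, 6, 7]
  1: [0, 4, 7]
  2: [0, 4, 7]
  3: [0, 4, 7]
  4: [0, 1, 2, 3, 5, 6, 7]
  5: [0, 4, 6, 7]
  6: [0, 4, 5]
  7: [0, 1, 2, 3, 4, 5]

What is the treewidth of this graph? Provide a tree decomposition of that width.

Treewidth 3.
Bags: B1 = {0, 4, 5, 7}  B2 = {0, 2, 4, 7}  B3 = {0, 3, 4, 7}  B4 = {0, 1, 4, 7}  B5 = {0, 4, 5, 6}
Tree: B1–B2, B2–B3, B1–B4, B1–B5

Each bag holds 4 vertices, so the decomposition has width 3, which upper-bounds the treewidth. For the lower bound, the 4 vertices {0, 4, 5, 6} are pairwise adjacent, and any tree decomposition puts a clique entirely inside one bag — forcing width ≥ 3. Therefore the treewidth is 3.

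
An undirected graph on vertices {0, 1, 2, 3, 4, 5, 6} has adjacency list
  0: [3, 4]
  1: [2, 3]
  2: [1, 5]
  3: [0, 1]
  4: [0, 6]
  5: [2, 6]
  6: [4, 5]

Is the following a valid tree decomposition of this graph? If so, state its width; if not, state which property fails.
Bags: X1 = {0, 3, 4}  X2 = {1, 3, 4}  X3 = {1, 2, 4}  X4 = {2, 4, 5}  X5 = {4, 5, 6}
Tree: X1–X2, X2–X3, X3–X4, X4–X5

Vertex coverage: the bags together contain {0, 1, 2, 3, 4, 5, 6}, the full vertex set. Edge coverage: each edge of G has both endpoints in at least one bag. Running intersection: for every vertex, the bags containing it form a connected subtree. All three properties hold, so this is a valid tree decomposition of width max|bag| − 1 = 2, and hence tw(G) ≤ 2.

Yes; width 2.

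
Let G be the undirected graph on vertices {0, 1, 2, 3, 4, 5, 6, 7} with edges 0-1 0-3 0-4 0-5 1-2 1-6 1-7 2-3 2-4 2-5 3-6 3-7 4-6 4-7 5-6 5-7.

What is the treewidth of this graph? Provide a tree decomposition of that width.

Every bag has size at most 5, so the width is 5 − 1 = 4 and tw(G) ≤ 4. For the lower bound: the 5 vertex sets {5,7}, {0,3}, {1,6}, {2}, {4} are disjoint, each induces a connected subgraph, and every pair is joined by at least one edge of G. Contracting each set to a single vertex therefore yields K_{5} as a minor, and since treewidth is minor-monotone, tw(G) ≥ tw(K_{5}) = 4. Therefore the treewidth is 4.

Treewidth 4.
Bags: B1 = {0, 2, 5, 6, 7}  B2 = {0, 2, 3, 6, 7}  B3 = {0, 1, 2, 6, 7}  B4 = {0, 2, 4, 6, 7}
Tree: B1–B2, B2–B3, B3–B4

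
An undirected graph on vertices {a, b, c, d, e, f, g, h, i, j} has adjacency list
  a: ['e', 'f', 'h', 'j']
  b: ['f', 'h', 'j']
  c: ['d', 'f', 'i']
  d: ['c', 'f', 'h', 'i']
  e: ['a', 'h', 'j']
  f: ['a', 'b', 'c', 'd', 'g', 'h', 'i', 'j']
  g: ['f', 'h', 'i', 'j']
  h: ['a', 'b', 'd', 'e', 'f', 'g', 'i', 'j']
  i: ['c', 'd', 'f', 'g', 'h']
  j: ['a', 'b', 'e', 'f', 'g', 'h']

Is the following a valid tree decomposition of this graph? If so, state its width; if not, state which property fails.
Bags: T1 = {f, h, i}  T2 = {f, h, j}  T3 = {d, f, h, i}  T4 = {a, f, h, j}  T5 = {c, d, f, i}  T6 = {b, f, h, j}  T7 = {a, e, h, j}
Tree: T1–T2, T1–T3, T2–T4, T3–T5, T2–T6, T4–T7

A tree decomposition must satisfy three properties: every vertex lies in some bag; for every edge, both endpoints lie together in some bag; and for every vertex, the bags containing it form a connected subtree. Here vertex g appears in no bag, so the decomposition is invalid.

No — vertex g appears in no bag.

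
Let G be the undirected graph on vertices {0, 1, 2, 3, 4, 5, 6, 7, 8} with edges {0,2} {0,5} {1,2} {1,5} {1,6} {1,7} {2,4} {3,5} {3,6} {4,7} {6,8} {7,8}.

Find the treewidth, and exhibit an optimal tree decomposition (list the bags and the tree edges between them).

Treewidth 3.
Bags: B1 = {0, 2, 3, 5}  B2 = {1, 2, 3, 5}  B3 = {1, 2, 3, 6}  B4 = {1, 2, 4, 6}  B5 = {1, 4, 6, 7}  B6 = {4, 6, 7, 8}
Tree: B1–B2, B2–B3, B3–B4, B4–B5, B5–B6

The largest bag has 4 vertices, giving width 3; this decomposition certifies tw(G) ≤ 3. For the lower bound: the 4 vertex sets {0,3,5}, {2}, {1}, {4,6,7,8} are disjoint, each induces a connected subgraph, and every pair is joined by at least one edge of G. Contracting each set to a single vertex therefore yields K_{4} as a minor, and since treewidth is minor-monotone, tw(G) ≥ tw(K_{4}) = 3. Combining the bounds, tw(G) = 3.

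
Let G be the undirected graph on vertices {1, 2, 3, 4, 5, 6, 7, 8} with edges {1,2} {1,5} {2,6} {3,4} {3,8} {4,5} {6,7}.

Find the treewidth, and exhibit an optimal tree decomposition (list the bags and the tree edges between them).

The largest bag has 2 vertices, giving width 1; this decomposition certifies tw(G) ≤ 1. Any graph with an edge has treewidth ≥ 1, and G has the edge 7–6. The upper and lower bounds meet at 1, so that is the treewidth.

Treewidth 1.
One such decomposition:
Bags: B1 = {6, 7}  B2 = {2, 6}  B3 = {1, 2}  B4 = {1, 5}  B5 = {4, 5}  B6 = {3, 4}  B7 = {3, 8}
Tree: B1–B2, B2–B3, B3–B4, B4–B5, B5–B6, B6–B7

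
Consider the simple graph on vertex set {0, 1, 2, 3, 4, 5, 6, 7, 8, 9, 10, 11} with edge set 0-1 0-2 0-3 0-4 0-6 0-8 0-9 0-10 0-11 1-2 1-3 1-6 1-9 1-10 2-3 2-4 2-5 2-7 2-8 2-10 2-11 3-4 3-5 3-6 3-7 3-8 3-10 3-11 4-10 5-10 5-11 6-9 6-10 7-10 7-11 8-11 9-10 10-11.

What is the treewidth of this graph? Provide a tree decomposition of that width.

Treewidth 4.
Bags: B1 = {0, 2, 3, 10, 11}  B2 = {0, 1, 2, 3, 10}  B3 = {2, 3, 5, 10, 11}  B4 = {0, 2, 3, 8, 11}  B5 = {0, 1, 3, 6, 10}  B6 = {0, 1, 6, 9, 10}  B7 = {0, 2, 3, 4, 10}  B8 = {2, 3, 7, 10, 11}
Tree: B1–B2, B1–B3, B1–B4, B2–B5, B5–B6, B2–B7, B1–B8

Each bag holds 5 vertices, so the decomposition has width 4, which upper-bounds the treewidth. For the lower bound, the 5 vertices {0, 1, 6, 9, 10} are pairwise adjacent, and any tree decomposition puts a clique entirely inside one bag — forcing width ≥ 4. Hence tw(G) = 4 exactly.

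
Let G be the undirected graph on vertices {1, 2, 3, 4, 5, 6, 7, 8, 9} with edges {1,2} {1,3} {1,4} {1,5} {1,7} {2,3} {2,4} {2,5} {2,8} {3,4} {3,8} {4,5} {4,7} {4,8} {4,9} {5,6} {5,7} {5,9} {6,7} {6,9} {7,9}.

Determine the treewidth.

3

A width-3 tree decomposition is:
Bags: B1 = {1, 2, 4, 5}  B2 = {1, 4, 5, 7}  B3 = {4, 5, 7, 9}  B4 = {1, 2, 3, 4}  B5 = {2, 3, 4, 8}  B6 = {5, 6, 7, 9}
Tree: B1–B2, B2–B3, B1–B4, B4–B5, B3–B6
The largest bag has 4 vertices, giving width 3; this decomposition certifies tw(G) ≤ 3. For the lower bound, the 4 vertices {2, 3, 4, 8} are pairwise adjacent, and any tree decomposition puts a clique entirely inside one bag — forcing width ≥ 3. Therefore the treewidth is 3.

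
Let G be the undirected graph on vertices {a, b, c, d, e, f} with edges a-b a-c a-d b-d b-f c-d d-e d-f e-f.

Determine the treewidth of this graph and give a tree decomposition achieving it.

Every bag has size at most 3, so the width is 3 − 1 = 2 and tw(G) ≤ 2. On the other hand G contains the 3-clique {a, c, d}. A clique must lie in a single bag of any decomposition, so no decomposition can have width below 2. Therefore the treewidth is 2.

Treewidth 2.
Bags: B1 = {b, d, f}  B2 = {a, b, d}  B3 = {a, c, d}  B4 = {d, e, f}
Tree: B1–B2, B2–B3, B1–B4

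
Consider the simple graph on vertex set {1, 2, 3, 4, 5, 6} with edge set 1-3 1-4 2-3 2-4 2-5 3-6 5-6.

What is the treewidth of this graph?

2

A width-2 tree decomposition is:
Bags: B1 = {1, 3, 4}  B2 = {2, 3, 4}  B3 = {2, 3, 6}  B4 = {2, 5, 6}
Tree: B1–B2, B2–B3, B3–B4
The largest bag has 3 vertices, giving width 2; this decomposition certifies tw(G) ≤ 2. The edges 1–4–2–3–1 form a cycle, so G is not a tree and its treewidth is at least 2. Therefore the treewidth is 2.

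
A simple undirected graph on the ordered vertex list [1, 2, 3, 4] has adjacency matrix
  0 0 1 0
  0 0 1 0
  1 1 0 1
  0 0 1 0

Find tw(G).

A width-1 tree decomposition is:
Bags: B1 = {2, 3}  B2 = {1, 3}  B3 = {3, 4}
Tree: B1–B2, B1–B3
Each bag holds 2 vertices, so the decomposition has width 1, which upper-bounds the treewidth. G has an edge, so its treewidth is at least 1. Therefore the treewidth is 1.

1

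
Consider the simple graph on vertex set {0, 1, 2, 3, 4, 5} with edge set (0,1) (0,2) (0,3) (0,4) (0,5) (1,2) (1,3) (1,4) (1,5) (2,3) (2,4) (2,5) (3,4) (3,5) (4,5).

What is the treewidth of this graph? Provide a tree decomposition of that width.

A single bag containing all 6 vertices is trivially a valid decomposition of width 5. For the lower bound, the 6 vertices {0, 1, 2, 3, 4, 5} are pairwise adjacent, and any tree decomposition puts a clique entirely inside one bag — forcing width ≥ 5. Hence tw(G) = 5 exactly.

Treewidth 5.
One optimal decomposition is:
Bags: B1 = {0, 1, 2, 3, 4, 5}
Tree: (single bag)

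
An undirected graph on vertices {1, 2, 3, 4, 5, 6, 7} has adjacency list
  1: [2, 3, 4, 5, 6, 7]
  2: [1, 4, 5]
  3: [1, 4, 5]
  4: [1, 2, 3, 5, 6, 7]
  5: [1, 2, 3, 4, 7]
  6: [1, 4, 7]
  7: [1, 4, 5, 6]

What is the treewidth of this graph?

3

A width-3 tree decomposition is:
Bags: B1 = {1, 4, 5, 7}  B2 = {1, 4, 6, 7}  B3 = {1, 3, 4, 5}  B4 = {1, 2, 4, 5}
Tree: B1–B2, B1–B3, B1–B4
Every bag has size at most 4, so the width is 4 − 1 = 3 and tw(G) ≤ 3. Conversely, {1, 2, 4, 5} is a clique of size 4, and the vertices of any clique must share a bag in every tree decomposition; so some bag has ≥ 4 vertices and tw(G) ≥ 3. Therefore the treewidth is 3.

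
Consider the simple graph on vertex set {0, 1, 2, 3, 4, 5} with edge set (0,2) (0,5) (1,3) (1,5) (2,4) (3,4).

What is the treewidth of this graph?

A width-2 tree decomposition is:
Bags: B1 = {1, 3, 5}  B2 = {3, 4, 5}  B3 = {2, 4, 5}  B4 = {0, 2, 5}
Tree: B1–B2, B2–B3, B3–B4
Each bag holds 3 vertices, so the decomposition has width 2, which upper-bounds the treewidth. The edges 5–1–3–4–2–0–5 form a cycle, so G is not a tree and its treewidth is at least 2. Hence tw(G) = 2 exactly.

2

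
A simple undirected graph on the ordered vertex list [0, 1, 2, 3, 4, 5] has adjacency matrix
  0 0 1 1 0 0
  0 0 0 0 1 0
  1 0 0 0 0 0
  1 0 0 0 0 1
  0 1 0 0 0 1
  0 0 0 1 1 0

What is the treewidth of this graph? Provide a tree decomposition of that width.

Every bag has size at most 2, so the width is 2 − 1 = 1 and tw(G) ≤ 1. Since G has at least one edge (e.g. 1–4), it is not an edgeless graph, so tw(G) ≥ 1. Combining the bounds, tw(G) = 1.

Treewidth 1.
One optimal decomposition is:
Bags: B1 = {1, 4}  B2 = {4, 5}  B3 = {3, 5}  B4 = {0, 3}  B5 = {0, 2}
Tree: B1–B2, B2–B3, B3–B4, B4–B5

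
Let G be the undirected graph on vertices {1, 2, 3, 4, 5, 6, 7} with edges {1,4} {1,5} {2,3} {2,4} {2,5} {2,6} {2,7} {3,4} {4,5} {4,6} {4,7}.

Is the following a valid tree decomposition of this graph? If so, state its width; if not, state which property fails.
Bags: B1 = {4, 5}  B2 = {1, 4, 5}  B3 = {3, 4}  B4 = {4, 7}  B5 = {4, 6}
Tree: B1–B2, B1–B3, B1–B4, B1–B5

A tree decomposition must satisfy three properties: every vertex lies in some bag; for every edge, both endpoints lie together in some bag; and for every vertex, the bags containing it form a connected subtree. Here vertex 2 appears in no bag, so the decomposition is invalid.

No — vertex 2 appears in no bag.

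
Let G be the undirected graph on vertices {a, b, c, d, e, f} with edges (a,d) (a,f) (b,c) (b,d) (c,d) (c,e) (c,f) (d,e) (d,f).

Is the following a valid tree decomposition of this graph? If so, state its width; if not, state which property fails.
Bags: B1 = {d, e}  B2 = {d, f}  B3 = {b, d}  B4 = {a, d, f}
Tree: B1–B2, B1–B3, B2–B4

A tree decomposition must satisfy three properties: every vertex lies in some bag; for every edge, both endpoints lie together in some bag; and for every vertex, the bags containing it form a connected subtree. Here vertex c appears in no bag, so the decomposition is invalid.

No — vertex c appears in no bag.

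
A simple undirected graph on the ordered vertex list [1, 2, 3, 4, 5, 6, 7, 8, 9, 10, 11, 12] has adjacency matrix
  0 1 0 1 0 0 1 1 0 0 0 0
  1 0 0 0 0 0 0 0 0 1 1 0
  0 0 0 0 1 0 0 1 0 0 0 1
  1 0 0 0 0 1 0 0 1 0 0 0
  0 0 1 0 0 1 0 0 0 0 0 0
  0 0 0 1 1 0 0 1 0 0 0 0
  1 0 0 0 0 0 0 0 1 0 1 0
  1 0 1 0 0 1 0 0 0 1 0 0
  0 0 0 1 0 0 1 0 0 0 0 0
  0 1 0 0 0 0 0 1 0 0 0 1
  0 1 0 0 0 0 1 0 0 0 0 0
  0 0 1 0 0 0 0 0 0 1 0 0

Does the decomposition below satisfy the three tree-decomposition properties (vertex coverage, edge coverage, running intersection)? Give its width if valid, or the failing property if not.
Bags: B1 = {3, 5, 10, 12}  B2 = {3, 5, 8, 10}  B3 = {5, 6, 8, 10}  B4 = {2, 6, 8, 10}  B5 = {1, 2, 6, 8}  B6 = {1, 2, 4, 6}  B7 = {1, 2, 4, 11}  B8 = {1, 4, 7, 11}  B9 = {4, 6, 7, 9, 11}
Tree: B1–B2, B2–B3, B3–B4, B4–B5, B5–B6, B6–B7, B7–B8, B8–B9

No — bags containing vertex 6 are not connected in the tree.

A tree decomposition must satisfy three properties: every vertex lies in some bag; for every edge, both endpoints lie together in some bag; and for every vertex, the bags containing it form a connected subtree. Here bags containing vertex 6 are not connected in the tree, so the decomposition is invalid.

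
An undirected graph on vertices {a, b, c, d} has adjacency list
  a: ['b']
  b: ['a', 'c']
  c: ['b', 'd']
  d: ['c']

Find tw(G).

A width-1 tree decomposition is:
Bags: B1 = {c, d}  B2 = {b, c}  B3 = {a, b}
Tree: B1–B2, B2–B3
Each bag holds 2 vertices, so the decomposition has width 1, which upper-bounds the treewidth. G has an edge, so its treewidth is at least 1. Therefore the treewidth is 1.

1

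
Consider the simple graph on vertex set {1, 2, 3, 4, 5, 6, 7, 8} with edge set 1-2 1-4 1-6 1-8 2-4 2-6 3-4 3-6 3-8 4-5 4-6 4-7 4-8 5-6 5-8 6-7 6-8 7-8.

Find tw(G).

A width-3 tree decomposition is:
Bags: B1 = {1, 2, 4, 6}  B2 = {1, 4, 6, 8}  B3 = {4, 5, 6, 8}  B4 = {4, 6, 7, 8}  B5 = {3, 4, 6, 8}
Tree: B1–B2, B2–B3, B3–B4, B4–B5
Every bag has size at most 4, so the width is 4 − 1 = 3 and tw(G) ≤ 3. For the lower bound, the 4 vertices {1, 4, 6, 8} are pairwise adjacent, and any tree decomposition puts a clique entirely inside one bag — forcing width ≥ 3. Therefore the treewidth is 3.

3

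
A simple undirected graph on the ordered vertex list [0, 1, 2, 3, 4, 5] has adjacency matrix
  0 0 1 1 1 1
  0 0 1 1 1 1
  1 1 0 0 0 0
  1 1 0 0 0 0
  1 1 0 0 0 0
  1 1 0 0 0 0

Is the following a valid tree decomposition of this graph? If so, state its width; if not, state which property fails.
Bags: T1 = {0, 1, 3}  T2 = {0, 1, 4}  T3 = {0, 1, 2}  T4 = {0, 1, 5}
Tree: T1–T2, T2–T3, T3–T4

Yes; width 2.

Checking the three conditions: (i) the bags cover all of {0, 1, 2, 3, 4, 5}; (ii) for each edge, some bag contains both endpoints; (iii) the bags containing any fixed vertex form a subtree. All hold, so the decomposition is valid with width 3 − 1 = 2.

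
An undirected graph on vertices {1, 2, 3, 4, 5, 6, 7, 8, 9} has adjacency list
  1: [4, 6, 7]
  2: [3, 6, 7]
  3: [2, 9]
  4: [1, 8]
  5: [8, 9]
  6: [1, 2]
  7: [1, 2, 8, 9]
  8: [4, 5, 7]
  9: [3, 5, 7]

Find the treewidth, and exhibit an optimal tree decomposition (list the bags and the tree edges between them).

Treewidth 3.
Bags: B1 = {2, 3, 6, 9}  B2 = {2, 6, 7, 9}  B3 = {1, 6, 7, 9}  B4 = {1, 5, 7, 9}  B5 = {1, 5, 7, 8}  B6 = {1, 4, 5, 8}
Tree: B1–B2, B2–B3, B3–B4, B4–B5, B5–B6

Every bag has size at most 4, so the width is 4 − 1 = 3 and tw(G) ≤ 3. For the lower bound: the 4 vertex sets {2,3,6}, {9}, {7}, {1,4,5,8} are disjoint, each induces a connected subgraph, and every pair is joined by at least one edge of G. Contracting each set to a single vertex therefore yields K_{4} as a minor, and since treewidth is minor-monotone, tw(G) ≥ tw(K_{4}) = 3. Combining the bounds, tw(G) = 3.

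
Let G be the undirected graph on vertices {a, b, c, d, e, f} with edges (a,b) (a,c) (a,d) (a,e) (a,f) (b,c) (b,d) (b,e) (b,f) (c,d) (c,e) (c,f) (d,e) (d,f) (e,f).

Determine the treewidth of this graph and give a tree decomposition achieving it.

With just one bag of size 6, the width is 6 − 1 = 5, so tw(G) ≤ 5. For the lower bound, the 6 vertices {a, b, c, d, e, f} are pairwise adjacent, and any tree decomposition puts a clique entirely inside one bag — forcing width ≥ 5. Hence tw(G) = 5 exactly.

Treewidth 5.
Bags: B1 = {a, b, c, d, e, f}
Tree: (single bag)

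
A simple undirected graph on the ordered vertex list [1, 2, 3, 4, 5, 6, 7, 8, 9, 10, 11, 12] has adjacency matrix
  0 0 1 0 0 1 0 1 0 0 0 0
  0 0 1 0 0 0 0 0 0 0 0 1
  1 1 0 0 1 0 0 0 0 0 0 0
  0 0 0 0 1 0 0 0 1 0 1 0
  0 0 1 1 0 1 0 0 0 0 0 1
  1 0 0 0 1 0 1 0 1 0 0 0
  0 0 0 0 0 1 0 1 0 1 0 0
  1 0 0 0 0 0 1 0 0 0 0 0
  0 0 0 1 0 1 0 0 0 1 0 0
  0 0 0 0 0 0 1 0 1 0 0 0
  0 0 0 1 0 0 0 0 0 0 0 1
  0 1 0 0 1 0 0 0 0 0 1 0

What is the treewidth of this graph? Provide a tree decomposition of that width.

Every bag has size at most 4, so the width is 4 − 1 = 3 and tw(G) ≤ 3. For the lower bound: the 4 vertex sets {2,11,12}, {3}, {5}, {1,4,6,9} are disjoint, each induces a connected subgraph, and every pair is joined by at least one edge of G. Contracting each set to a single vertex therefore yields K_{4} as a minor, and since treewidth is minor-monotone, tw(G) ≥ tw(K_{4}) = 3. Therefore the treewidth is 3.

Treewidth 3.
Bags: B1 = {2, 3, 11, 12}  B2 = {3, 5, 11, 12}  B3 = {3, 4, 5, 11}  B4 = {1, 3, 4, 5}  B5 = {1, 4, 5, 6}  B6 = {1, 4, 6, 9}  B7 = {1, 6, 8, 9}  B8 = {6, 7, 8, 9}  B9 = {7, 8, 9, 10}
Tree: B1–B2, B2–B3, B3–B4, B4–B5, B5–B6, B6–B7, B7–B8, B8–B9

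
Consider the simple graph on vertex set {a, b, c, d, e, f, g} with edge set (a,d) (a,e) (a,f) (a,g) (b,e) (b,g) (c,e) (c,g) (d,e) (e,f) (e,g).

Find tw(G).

A width-2 tree decomposition is:
Bags: B1 = {a, e, g}  B2 = {a, d, e}  B3 = {b, e, g}  B4 = {a, e, f}  B5 = {c, e, g}
Tree: B1–B2, B1–B3, B1–B4, B3–B5
Each bag holds 3 vertices, so the decomposition has width 2, which upper-bounds the treewidth. For the lower bound, the 3 vertices {a, d, e} are pairwise adjacent, and any tree decomposition puts a clique entirely inside one bag — forcing width ≥ 2. Hence tw(G) = 2 exactly.

2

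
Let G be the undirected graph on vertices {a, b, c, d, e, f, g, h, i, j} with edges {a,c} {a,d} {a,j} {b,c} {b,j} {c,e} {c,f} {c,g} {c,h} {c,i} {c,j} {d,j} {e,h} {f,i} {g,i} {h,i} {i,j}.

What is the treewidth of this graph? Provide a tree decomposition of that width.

Treewidth 2.
One optimal decomposition is:
Bags: B1 = {a, c, j}  B2 = {c, i, j}  B3 = {c, g, i}  B4 = {c, h, i}  B5 = {a, d, j}  B6 = {b, c, j}  B7 = {c, f, i}  B8 = {c, e, h}
Tree: B1–B2, B2–B3, B2–B4, B1–B5, B2–B6, B2–B7, B4–B8

The largest bag has 3 vertices, giving width 2; this decomposition certifies tw(G) ≤ 2. For the lower bound, the 3 vertices {a, d, j} are pairwise adjacent, and any tree decomposition puts a clique entirely inside one bag — forcing width ≥ 2. Combining the bounds, tw(G) = 2.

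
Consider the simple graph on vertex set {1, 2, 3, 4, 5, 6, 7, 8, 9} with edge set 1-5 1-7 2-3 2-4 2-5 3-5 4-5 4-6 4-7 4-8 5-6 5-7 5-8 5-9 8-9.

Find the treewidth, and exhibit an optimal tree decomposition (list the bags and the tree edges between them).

Treewidth 2.
Bags: B1 = {4, 5, 8}  B2 = {2, 4, 5}  B3 = {4, 5, 6}  B4 = {2, 3, 5}  B5 = {4, 5, 7}  B6 = {1, 5, 7}  B7 = {5, 8, 9}
Tree: B1–B2, B2–B3, B2–B4, B1–B5, B5–B6, B1–B7

Every bag has size at most 3, so the width is 3 − 1 = 2 and tw(G) ≤ 2. For the lower bound, the 3 vertices {1, 5, 7} are pairwise adjacent, and any tree decomposition puts a clique entirely inside one bag — forcing width ≥ 2. Combining the bounds, tw(G) = 2.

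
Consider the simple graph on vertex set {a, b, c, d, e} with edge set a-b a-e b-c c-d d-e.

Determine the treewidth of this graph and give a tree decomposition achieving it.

Treewidth 2.
One optimal decomposition is:
Bags: B1 = {b, c, d}  B2 = {b, d, e}  B3 = {a, b, e}
Tree: B1–B2, B2–B3

The largest bag has 3 vertices, giving width 2; this decomposition certifies tw(G) ≤ 2. The edges b–c–d–e–a–b form a cycle, so G is not a tree and its treewidth is at least 2. Therefore the treewidth is 2.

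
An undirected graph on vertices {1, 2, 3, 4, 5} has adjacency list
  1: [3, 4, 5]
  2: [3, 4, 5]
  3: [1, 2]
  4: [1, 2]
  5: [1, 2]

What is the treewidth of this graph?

A width-2 tree decomposition is:
Bags: B1 = {1, 2, 4}  B2 = {1, 2, 5}  B3 = {1, 2, 3}
Tree: B1–B2, B2–B3
Each bag holds 3 vertices, so the decomposition has width 2, which upper-bounds the treewidth. For the lower bound, G contains the cycle 4–1–5–2–4, so G is not a forest; only forests have treewidth ≤ 1, hence tw(G) ≥ 2. Hence tw(G) = 2 exactly.

2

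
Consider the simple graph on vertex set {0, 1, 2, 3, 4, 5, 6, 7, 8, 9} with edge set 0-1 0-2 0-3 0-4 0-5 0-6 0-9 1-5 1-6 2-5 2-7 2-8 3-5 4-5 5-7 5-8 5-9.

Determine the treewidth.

A width-2 tree decomposition is:
Bags: B1 = {2, 5, 7}  B2 = {0, 2, 5}  B3 = {0, 1, 5}  B4 = {0, 5, 9}  B5 = {0, 3, 5}  B6 = {0, 1, 6}  B7 = {2, 5, 8}  B8 = {0, 4, 5}
Tree: B1–B2, B2–B3, B3–B4, B3–B5, B3–B6, B2–B7, B2–B8
The largest bag has 3 vertices, giving width 2; this decomposition certifies tw(G) ≤ 2. For the lower bound, the 3 vertices {0, 1, 5} are pairwise adjacent, and any tree decomposition puts a clique entirely inside one bag — forcing width ≥ 2. Hence tw(G) = 2 exactly.

2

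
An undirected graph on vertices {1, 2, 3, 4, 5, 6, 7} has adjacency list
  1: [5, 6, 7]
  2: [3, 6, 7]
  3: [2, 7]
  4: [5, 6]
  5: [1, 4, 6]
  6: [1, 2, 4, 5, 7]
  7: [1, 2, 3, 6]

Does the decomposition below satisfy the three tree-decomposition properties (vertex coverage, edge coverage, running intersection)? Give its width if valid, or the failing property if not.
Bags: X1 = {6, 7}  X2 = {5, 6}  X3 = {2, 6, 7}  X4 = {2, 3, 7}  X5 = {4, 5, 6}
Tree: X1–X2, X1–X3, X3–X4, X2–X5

No — vertex 1 appears in no bag.

A tree decomposition must satisfy three properties: every vertex lies in some bag; for every edge, both endpoints lie together in some bag; and for every vertex, the bags containing it form a connected subtree. Here vertex 1 appears in no bag, so the decomposition is invalid.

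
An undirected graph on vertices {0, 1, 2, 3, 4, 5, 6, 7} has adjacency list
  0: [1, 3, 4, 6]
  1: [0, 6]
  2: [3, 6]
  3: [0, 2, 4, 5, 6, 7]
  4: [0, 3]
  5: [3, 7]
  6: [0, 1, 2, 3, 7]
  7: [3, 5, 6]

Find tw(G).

A width-2 tree decomposition is:
Bags: B1 = {0, 3, 6}  B2 = {2, 3, 6}  B3 = {3, 6, 7}  B4 = {0, 1, 6}  B5 = {3, 5, 7}  B6 = {0, 3, 4}
Tree: B1–B2, B1–B3, B1–B4, B3–B5, B1–B6
Each bag holds 3 vertices, so the decomposition has width 2, which upper-bounds the treewidth. Conversely, {0, 1, 6} is a clique of size 3, and the vertices of any clique must share a bag in every tree decomposition; so some bag has ≥ 3 vertices and tw(G) ≥ 2. The upper and lower bounds meet at 2, so that is the treewidth.

2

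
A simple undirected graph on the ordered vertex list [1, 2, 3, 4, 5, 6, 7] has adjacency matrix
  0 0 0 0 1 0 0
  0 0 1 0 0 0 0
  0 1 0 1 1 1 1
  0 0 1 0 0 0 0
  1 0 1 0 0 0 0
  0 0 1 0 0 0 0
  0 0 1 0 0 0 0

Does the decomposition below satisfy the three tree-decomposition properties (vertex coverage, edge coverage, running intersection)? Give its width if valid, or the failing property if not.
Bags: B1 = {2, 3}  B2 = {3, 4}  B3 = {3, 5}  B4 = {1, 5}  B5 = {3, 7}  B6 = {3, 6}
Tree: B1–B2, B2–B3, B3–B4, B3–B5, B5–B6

Yes; width 1.

Every vertex of G appears in some bag (union = {1, 2, 3, 4, 5, 6, 7}); every edge is covered by a bag; and for each vertex v the set of bags containing v is connected in the bag tree. The decomposition is therefore valid. The largest bag has 2 vertices, so the width is 1.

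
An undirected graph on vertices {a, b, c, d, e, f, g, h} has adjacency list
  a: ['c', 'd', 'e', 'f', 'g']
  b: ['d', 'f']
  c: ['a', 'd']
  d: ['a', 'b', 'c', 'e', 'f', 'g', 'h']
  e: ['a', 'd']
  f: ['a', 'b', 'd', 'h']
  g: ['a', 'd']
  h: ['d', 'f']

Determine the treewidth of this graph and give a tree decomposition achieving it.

Treewidth 2.
One such decomposition:
Bags: B1 = {a, d, e}  B2 = {a, d, f}  B3 = {b, d, f}  B4 = {d, f, h}  B5 = {a, c, d}  B6 = {a, d, g}
Tree: B1–B2, B2–B3, B3–B4, B2–B5, B5–B6

The largest bag has 3 vertices, giving width 2; this decomposition certifies tw(G) ≤ 2. Conversely, {d, f, h} is a clique of size 3, and the vertices of any clique must share a bag in every tree decomposition; so some bag has ≥ 3 vertices and tw(G) ≥ 2. The upper and lower bounds meet at 2, so that is the treewidth.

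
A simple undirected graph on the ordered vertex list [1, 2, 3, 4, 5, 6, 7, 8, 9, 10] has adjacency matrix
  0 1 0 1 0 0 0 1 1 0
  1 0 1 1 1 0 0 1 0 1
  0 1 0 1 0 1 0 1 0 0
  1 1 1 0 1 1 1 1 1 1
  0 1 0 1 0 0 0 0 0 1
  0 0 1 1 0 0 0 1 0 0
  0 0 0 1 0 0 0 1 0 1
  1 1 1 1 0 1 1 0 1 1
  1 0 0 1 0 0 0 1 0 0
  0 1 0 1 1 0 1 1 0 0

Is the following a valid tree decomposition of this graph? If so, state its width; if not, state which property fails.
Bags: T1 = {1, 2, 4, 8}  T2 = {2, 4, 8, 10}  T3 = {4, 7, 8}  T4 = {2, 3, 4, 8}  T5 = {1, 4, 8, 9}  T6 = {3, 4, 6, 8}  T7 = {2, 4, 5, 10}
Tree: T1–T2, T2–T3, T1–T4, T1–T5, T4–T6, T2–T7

A tree decomposition must satisfy three properties: every vertex lies in some bag; for every edge, both endpoints lie together in some bag; and for every vertex, the bags containing it form a connected subtree. Here edge (10,7) lies in no bag, so the decomposition is invalid.

No — edge (10,7) lies in no bag.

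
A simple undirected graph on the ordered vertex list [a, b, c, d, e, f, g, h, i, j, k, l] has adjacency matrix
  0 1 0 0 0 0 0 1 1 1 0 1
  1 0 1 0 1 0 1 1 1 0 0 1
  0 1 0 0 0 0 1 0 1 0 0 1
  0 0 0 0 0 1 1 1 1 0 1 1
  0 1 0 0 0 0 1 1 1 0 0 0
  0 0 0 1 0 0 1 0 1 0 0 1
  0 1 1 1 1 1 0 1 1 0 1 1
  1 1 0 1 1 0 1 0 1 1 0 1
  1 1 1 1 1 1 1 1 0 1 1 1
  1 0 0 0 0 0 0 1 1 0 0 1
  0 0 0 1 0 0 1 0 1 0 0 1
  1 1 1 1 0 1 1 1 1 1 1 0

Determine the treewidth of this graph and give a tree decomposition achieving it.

Treewidth 4.
One optimal decomposition is:
Bags: B1 = {b, g, h, i, l}  B2 = {d, g, h, i, l}  B3 = {b, e, g, h, i}  B4 = {b, c, g, i, l}  B5 = {a, b, h, i, l}  B6 = {d, f, g, i, l}  B7 = {a, h, i, j, l}  B8 = {d, g, i, k, l}
Tree: B1–B2, B1–B3, B1–B4, B1–B5, B2–B6, B5–B7, B2–B8

Every bag has size at most 5, so the width is 5 − 1 = 4 and tw(G) ≤ 4. Conversely, {b, e, g, h, i} is a clique of size 5, and the vertices of any clique must share a bag in every tree decomposition; so some bag has ≥ 5 vertices and tw(G) ≥ 4. Combining the bounds, tw(G) = 4.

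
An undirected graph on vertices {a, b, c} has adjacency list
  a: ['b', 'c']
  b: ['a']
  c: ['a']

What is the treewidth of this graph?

1

A width-1 tree decomposition is:
Bags: B1 = {a, c}  B2 = {a, b}
Tree: B1–B2
The largest bag has 2 vertices, giving width 1; this decomposition certifies tw(G) ≤ 1. Since G has at least one edge (e.g. c–a), it is not an edgeless graph, so tw(G) ≥ 1. The upper and lower bounds meet at 1, so that is the treewidth.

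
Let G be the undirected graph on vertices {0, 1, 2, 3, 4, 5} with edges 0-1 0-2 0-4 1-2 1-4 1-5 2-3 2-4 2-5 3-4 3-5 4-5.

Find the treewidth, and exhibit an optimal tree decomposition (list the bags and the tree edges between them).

Every bag has size at most 4, so the width is 4 − 1 = 3 and tw(G) ≤ 3. For the lower bound, the 4 vertices {0, 1, 2, 4} are pairwise adjacent, and any tree decomposition puts a clique entirely inside one bag — forcing width ≥ 3. Hence tw(G) = 3 exactly.

Treewidth 3.
Bags: B1 = {0, 1, 2, 4}  B2 = {1, 2, 4, 5}  B3 = {2, 3, 4, 5}
Tree: B1–B2, B2–B3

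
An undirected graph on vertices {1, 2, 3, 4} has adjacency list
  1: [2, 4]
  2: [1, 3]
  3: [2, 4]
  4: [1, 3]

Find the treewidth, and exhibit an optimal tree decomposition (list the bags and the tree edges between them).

Each bag holds 3 vertices, so the decomposition has width 2, which upper-bounds the treewidth. The edges 1–4–3–2–1 form a cycle, so G is not a tree and its treewidth is at least 2. Combining the bounds, tw(G) = 2.

Treewidth 2.
One such decomposition:
Bags: B1 = {1, 3, 4}  B2 = {1, 2, 3}
Tree: B1–B2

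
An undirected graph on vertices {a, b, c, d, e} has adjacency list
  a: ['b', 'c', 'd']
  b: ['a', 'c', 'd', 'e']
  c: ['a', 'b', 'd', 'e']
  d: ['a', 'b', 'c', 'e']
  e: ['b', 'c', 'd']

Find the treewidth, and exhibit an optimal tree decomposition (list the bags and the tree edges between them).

Every bag has size at most 4, so the width is 4 − 1 = 3 and tw(G) ≤ 3. For the lower bound, the 4 vertices {b, c, d, e} are pairwise adjacent, and any tree decomposition puts a clique entirely inside one bag — forcing width ≥ 3. Therefore the treewidth is 3.

Treewidth 3.
Bags: B1 = {b, c, d, e}  B2 = {a, b, c, d}
Tree: B1–B2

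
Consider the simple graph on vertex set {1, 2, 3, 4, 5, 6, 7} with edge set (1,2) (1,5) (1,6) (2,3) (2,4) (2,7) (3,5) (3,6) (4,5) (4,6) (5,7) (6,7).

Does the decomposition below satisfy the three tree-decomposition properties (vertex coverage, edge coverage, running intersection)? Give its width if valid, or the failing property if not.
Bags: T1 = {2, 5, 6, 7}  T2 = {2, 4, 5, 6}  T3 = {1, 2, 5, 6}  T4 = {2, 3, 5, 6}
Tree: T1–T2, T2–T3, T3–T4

Yes; width 3.

Vertex coverage: the bags together contain {1, 2, 3, 4, 5, 6, 7}, the full vertex set. Edge coverage: each edge of G has both endpoints in at least one bag. Running intersection: for every vertex, the bags containing it form a connected subtree. All three properties hold, so this is a valid tree decomposition of width max|bag| − 1 = 3, and hence tw(G) ≤ 3.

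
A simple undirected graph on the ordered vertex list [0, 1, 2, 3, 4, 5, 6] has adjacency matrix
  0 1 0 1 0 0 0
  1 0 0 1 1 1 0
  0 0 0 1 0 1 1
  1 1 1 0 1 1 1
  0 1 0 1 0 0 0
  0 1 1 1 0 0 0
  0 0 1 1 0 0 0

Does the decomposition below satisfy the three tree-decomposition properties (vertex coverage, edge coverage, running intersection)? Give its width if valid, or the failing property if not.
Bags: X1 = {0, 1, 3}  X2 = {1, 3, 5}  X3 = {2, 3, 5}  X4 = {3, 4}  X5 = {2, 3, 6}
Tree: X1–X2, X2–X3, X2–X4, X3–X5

A tree decomposition must satisfy three properties: every vertex lies in some bag; for every edge, both endpoints lie together in some bag; and for every vertex, the bags containing it form a connected subtree. Here edge (1,4) lies in no bag, so the decomposition is invalid.

No — edge (1,4) lies in no bag.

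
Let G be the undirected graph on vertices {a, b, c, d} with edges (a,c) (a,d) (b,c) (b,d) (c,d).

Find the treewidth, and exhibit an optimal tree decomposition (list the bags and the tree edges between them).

Every bag has size at most 3, so the width is 3 − 1 = 2 and tw(G) ≤ 2. On the other hand G contains the 3-clique {a, c, d}. A clique must lie in a single bag of any decomposition, so no decomposition can have width below 2. Combining the bounds, tw(G) = 2.

Treewidth 2.
Bags: B1 = {b, c, d}  B2 = {a, c, d}
Tree: B1–B2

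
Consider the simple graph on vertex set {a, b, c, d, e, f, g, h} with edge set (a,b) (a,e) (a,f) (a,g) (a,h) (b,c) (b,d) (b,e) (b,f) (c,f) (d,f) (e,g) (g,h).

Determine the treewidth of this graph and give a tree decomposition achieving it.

Treewidth 2.
One such decomposition:
Bags: B1 = {b, c, f}  B2 = {b, d, f}  B3 = {a, b, f}  B4 = {a, b, e}  B5 = {a, e, g}  B6 = {a, g, h}
Tree: B1–B2, B2–B3, B3–B4, B4–B5, B5–B6

The largest bag has 3 vertices, giving width 2; this decomposition certifies tw(G) ≤ 2. For the lower bound, the 3 vertices {a, e, g} are pairwise adjacent, and any tree decomposition puts a clique entirely inside one bag — forcing width ≥ 2. The upper and lower bounds meet at 2, so that is the treewidth.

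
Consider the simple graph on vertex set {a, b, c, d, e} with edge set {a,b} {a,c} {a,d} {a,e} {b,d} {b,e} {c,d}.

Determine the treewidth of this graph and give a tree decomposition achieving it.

Each bag holds 3 vertices, so the decomposition has width 2, which upper-bounds the treewidth. On the other hand G contains the 3-clique {a, c, d}. A clique must lie in a single bag of any decomposition, so no decomposition can have width below 2. Hence tw(G) = 2 exactly.

Treewidth 2.
Bags: B1 = {a, c, d}  B2 = {a, b, d}  B3 = {a, b, e}
Tree: B1–B2, B2–B3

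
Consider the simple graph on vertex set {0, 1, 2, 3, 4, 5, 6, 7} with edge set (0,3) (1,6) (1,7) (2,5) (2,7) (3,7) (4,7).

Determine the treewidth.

1

A width-1 tree decomposition is:
Bags: B1 = {1, 7}  B2 = {3, 7}  B3 = {1, 6}  B4 = {2, 7}  B5 = {0, 3}  B6 = {2, 5}  B7 = {4, 7}
Tree: B1–B2, B1–B3, B2–B4, B2–B5, B4–B6, B1–B7
Each bag holds 2 vertices, so the decomposition has width 1, which upper-bounds the treewidth. Since G has at least one edge (e.g. 1–7), it is not an edgeless graph, so tw(G) ≥ 1. Hence tw(G) = 1 exactly.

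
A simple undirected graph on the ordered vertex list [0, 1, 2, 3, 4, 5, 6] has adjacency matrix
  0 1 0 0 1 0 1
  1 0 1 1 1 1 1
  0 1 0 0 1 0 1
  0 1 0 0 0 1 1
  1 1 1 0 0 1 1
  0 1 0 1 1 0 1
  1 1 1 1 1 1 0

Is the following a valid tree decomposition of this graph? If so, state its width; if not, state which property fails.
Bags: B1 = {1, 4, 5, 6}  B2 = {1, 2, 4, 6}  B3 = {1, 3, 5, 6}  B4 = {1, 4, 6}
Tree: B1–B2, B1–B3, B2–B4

A tree decomposition must satisfy three properties: every vertex lies in some bag; for every edge, both endpoints lie together in some bag; and for every vertex, the bags containing it form a connected subtree. Here vertex 0 appears in no bag, so the decomposition is invalid.

No — vertex 0 appears in no bag.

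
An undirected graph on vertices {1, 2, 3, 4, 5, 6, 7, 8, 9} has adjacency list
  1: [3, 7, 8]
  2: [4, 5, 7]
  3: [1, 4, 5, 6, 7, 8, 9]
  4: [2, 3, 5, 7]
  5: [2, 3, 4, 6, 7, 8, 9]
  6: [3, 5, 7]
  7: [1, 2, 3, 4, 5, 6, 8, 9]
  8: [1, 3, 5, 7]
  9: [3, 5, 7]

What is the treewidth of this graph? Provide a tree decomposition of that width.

Every bag has size at most 4, so the width is 4 − 1 = 3 and tw(G) ≤ 3. Conversely, {2, 4, 5, 7} is a clique of size 4, and the vertices of any clique must share a bag in every tree decomposition; so some bag has ≥ 4 vertices and tw(G) ≥ 3. The upper and lower bounds meet at 3, so that is the treewidth.

Treewidth 3.
One optimal decomposition is:
Bags: B1 = {3, 4, 5, 7}  B2 = {3, 5, 6, 7}  B3 = {3, 5, 7, 8}  B4 = {3, 5, 7, 9}  B5 = {1, 3, 7, 8}  B6 = {2, 4, 5, 7}
Tree: B1–B2, B2–B3, B3–B4, B3–B5, B1–B6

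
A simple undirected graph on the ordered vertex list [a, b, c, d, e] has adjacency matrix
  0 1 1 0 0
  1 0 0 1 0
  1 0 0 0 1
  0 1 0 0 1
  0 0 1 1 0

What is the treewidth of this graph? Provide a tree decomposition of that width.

Treewidth 2.
One optimal decomposition is:
Bags: B1 = {a, b, d}  B2 = {a, d, e}  B3 = {a, c, e}
Tree: B1–B2, B2–B3

Every bag has size at most 3, so the width is 3 − 1 = 2 and tw(G) ≤ 2. The edges a–b–d–e–c–a form a cycle, so G is not a tree and its treewidth is at least 2. Therefore the treewidth is 2.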